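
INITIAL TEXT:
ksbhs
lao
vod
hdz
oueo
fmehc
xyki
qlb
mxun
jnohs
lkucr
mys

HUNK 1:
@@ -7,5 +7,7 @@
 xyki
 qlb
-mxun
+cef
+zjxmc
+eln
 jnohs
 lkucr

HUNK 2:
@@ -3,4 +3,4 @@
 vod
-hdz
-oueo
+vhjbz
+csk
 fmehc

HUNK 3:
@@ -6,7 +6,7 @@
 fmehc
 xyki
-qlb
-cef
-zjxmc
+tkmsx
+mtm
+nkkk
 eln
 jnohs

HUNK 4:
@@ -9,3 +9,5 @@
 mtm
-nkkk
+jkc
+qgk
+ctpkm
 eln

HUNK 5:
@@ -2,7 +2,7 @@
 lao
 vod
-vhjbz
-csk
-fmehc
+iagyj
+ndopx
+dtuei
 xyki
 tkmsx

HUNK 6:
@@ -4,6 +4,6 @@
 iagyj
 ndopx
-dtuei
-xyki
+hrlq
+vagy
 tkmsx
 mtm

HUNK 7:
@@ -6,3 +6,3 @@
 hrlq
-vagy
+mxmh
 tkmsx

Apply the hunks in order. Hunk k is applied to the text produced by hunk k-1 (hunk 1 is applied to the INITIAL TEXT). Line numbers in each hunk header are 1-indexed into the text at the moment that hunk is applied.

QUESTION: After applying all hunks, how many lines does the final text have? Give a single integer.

Hunk 1: at line 7 remove [mxun] add [cef,zjxmc,eln] -> 14 lines: ksbhs lao vod hdz oueo fmehc xyki qlb cef zjxmc eln jnohs lkucr mys
Hunk 2: at line 3 remove [hdz,oueo] add [vhjbz,csk] -> 14 lines: ksbhs lao vod vhjbz csk fmehc xyki qlb cef zjxmc eln jnohs lkucr mys
Hunk 3: at line 6 remove [qlb,cef,zjxmc] add [tkmsx,mtm,nkkk] -> 14 lines: ksbhs lao vod vhjbz csk fmehc xyki tkmsx mtm nkkk eln jnohs lkucr mys
Hunk 4: at line 9 remove [nkkk] add [jkc,qgk,ctpkm] -> 16 lines: ksbhs lao vod vhjbz csk fmehc xyki tkmsx mtm jkc qgk ctpkm eln jnohs lkucr mys
Hunk 5: at line 2 remove [vhjbz,csk,fmehc] add [iagyj,ndopx,dtuei] -> 16 lines: ksbhs lao vod iagyj ndopx dtuei xyki tkmsx mtm jkc qgk ctpkm eln jnohs lkucr mys
Hunk 6: at line 4 remove [dtuei,xyki] add [hrlq,vagy] -> 16 lines: ksbhs lao vod iagyj ndopx hrlq vagy tkmsx mtm jkc qgk ctpkm eln jnohs lkucr mys
Hunk 7: at line 6 remove [vagy] add [mxmh] -> 16 lines: ksbhs lao vod iagyj ndopx hrlq mxmh tkmsx mtm jkc qgk ctpkm eln jnohs lkucr mys
Final line count: 16

Answer: 16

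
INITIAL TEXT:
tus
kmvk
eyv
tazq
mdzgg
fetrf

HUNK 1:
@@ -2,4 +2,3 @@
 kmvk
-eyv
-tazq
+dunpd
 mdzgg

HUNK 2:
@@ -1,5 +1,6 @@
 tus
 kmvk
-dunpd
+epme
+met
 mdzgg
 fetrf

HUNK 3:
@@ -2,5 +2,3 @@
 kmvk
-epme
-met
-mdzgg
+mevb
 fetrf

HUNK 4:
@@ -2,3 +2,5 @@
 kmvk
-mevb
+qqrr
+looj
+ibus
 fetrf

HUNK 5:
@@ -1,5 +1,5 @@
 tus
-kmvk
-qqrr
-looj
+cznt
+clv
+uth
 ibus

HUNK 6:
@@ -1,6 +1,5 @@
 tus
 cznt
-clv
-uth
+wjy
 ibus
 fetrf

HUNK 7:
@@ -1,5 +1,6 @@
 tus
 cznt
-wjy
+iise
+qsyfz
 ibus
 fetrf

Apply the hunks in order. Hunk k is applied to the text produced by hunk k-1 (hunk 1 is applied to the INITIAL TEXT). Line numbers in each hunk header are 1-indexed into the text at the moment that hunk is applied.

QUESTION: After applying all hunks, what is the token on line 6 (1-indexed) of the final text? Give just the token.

Answer: fetrf

Derivation:
Hunk 1: at line 2 remove [eyv,tazq] add [dunpd] -> 5 lines: tus kmvk dunpd mdzgg fetrf
Hunk 2: at line 1 remove [dunpd] add [epme,met] -> 6 lines: tus kmvk epme met mdzgg fetrf
Hunk 3: at line 2 remove [epme,met,mdzgg] add [mevb] -> 4 lines: tus kmvk mevb fetrf
Hunk 4: at line 2 remove [mevb] add [qqrr,looj,ibus] -> 6 lines: tus kmvk qqrr looj ibus fetrf
Hunk 5: at line 1 remove [kmvk,qqrr,looj] add [cznt,clv,uth] -> 6 lines: tus cznt clv uth ibus fetrf
Hunk 6: at line 1 remove [clv,uth] add [wjy] -> 5 lines: tus cznt wjy ibus fetrf
Hunk 7: at line 1 remove [wjy] add [iise,qsyfz] -> 6 lines: tus cznt iise qsyfz ibus fetrf
Final line 6: fetrf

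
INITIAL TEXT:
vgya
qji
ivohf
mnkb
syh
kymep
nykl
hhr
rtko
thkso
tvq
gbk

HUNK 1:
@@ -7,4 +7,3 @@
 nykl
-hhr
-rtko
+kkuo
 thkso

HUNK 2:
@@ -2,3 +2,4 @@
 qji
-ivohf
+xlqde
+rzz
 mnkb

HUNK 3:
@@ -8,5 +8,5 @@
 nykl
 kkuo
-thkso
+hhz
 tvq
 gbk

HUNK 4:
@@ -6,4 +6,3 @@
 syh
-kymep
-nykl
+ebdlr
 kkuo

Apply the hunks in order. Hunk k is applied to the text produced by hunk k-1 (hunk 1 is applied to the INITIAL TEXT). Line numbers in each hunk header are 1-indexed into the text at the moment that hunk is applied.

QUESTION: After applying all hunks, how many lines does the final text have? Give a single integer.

Hunk 1: at line 7 remove [hhr,rtko] add [kkuo] -> 11 lines: vgya qji ivohf mnkb syh kymep nykl kkuo thkso tvq gbk
Hunk 2: at line 2 remove [ivohf] add [xlqde,rzz] -> 12 lines: vgya qji xlqde rzz mnkb syh kymep nykl kkuo thkso tvq gbk
Hunk 3: at line 8 remove [thkso] add [hhz] -> 12 lines: vgya qji xlqde rzz mnkb syh kymep nykl kkuo hhz tvq gbk
Hunk 4: at line 6 remove [kymep,nykl] add [ebdlr] -> 11 lines: vgya qji xlqde rzz mnkb syh ebdlr kkuo hhz tvq gbk
Final line count: 11

Answer: 11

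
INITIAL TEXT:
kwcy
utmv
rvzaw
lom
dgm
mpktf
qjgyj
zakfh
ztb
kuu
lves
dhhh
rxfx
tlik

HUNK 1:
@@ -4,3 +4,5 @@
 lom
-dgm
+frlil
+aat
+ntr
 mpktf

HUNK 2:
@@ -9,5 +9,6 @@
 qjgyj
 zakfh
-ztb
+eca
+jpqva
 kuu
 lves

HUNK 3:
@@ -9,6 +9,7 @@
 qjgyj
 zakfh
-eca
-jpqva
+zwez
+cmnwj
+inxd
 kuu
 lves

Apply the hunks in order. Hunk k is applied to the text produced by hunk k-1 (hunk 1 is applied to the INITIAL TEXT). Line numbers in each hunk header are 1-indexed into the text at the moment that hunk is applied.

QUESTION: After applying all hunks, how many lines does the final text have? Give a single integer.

Hunk 1: at line 4 remove [dgm] add [frlil,aat,ntr] -> 16 lines: kwcy utmv rvzaw lom frlil aat ntr mpktf qjgyj zakfh ztb kuu lves dhhh rxfx tlik
Hunk 2: at line 9 remove [ztb] add [eca,jpqva] -> 17 lines: kwcy utmv rvzaw lom frlil aat ntr mpktf qjgyj zakfh eca jpqva kuu lves dhhh rxfx tlik
Hunk 3: at line 9 remove [eca,jpqva] add [zwez,cmnwj,inxd] -> 18 lines: kwcy utmv rvzaw lom frlil aat ntr mpktf qjgyj zakfh zwez cmnwj inxd kuu lves dhhh rxfx tlik
Final line count: 18

Answer: 18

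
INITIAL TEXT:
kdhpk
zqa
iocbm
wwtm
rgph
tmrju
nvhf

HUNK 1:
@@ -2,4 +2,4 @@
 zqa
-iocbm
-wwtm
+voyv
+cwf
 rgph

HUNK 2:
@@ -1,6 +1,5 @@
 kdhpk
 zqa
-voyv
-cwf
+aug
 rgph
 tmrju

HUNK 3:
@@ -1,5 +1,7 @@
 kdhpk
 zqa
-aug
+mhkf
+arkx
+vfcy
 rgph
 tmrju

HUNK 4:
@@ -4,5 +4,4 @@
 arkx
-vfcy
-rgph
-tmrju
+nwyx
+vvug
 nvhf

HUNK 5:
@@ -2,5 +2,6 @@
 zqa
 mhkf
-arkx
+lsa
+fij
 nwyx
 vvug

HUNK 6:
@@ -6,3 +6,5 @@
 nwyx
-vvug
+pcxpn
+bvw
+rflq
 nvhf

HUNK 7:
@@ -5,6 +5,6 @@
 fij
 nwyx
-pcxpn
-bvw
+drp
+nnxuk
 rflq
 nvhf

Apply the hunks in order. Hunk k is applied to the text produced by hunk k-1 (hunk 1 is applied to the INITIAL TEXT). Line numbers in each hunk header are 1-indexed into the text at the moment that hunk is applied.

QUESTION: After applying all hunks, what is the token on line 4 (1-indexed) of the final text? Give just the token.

Hunk 1: at line 2 remove [iocbm,wwtm] add [voyv,cwf] -> 7 lines: kdhpk zqa voyv cwf rgph tmrju nvhf
Hunk 2: at line 1 remove [voyv,cwf] add [aug] -> 6 lines: kdhpk zqa aug rgph tmrju nvhf
Hunk 3: at line 1 remove [aug] add [mhkf,arkx,vfcy] -> 8 lines: kdhpk zqa mhkf arkx vfcy rgph tmrju nvhf
Hunk 4: at line 4 remove [vfcy,rgph,tmrju] add [nwyx,vvug] -> 7 lines: kdhpk zqa mhkf arkx nwyx vvug nvhf
Hunk 5: at line 2 remove [arkx] add [lsa,fij] -> 8 lines: kdhpk zqa mhkf lsa fij nwyx vvug nvhf
Hunk 6: at line 6 remove [vvug] add [pcxpn,bvw,rflq] -> 10 lines: kdhpk zqa mhkf lsa fij nwyx pcxpn bvw rflq nvhf
Hunk 7: at line 5 remove [pcxpn,bvw] add [drp,nnxuk] -> 10 lines: kdhpk zqa mhkf lsa fij nwyx drp nnxuk rflq nvhf
Final line 4: lsa

Answer: lsa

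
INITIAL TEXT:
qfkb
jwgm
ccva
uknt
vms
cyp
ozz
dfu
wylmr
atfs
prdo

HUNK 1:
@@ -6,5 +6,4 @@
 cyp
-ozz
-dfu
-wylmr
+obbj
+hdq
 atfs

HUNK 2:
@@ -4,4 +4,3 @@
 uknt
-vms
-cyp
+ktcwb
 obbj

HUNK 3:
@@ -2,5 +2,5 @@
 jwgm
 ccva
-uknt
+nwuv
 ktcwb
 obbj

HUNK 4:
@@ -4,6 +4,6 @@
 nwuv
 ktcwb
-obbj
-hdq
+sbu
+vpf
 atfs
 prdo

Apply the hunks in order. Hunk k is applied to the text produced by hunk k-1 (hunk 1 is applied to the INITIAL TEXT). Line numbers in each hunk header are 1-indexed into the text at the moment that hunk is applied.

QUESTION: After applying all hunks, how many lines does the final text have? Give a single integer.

Hunk 1: at line 6 remove [ozz,dfu,wylmr] add [obbj,hdq] -> 10 lines: qfkb jwgm ccva uknt vms cyp obbj hdq atfs prdo
Hunk 2: at line 4 remove [vms,cyp] add [ktcwb] -> 9 lines: qfkb jwgm ccva uknt ktcwb obbj hdq atfs prdo
Hunk 3: at line 2 remove [uknt] add [nwuv] -> 9 lines: qfkb jwgm ccva nwuv ktcwb obbj hdq atfs prdo
Hunk 4: at line 4 remove [obbj,hdq] add [sbu,vpf] -> 9 lines: qfkb jwgm ccva nwuv ktcwb sbu vpf atfs prdo
Final line count: 9

Answer: 9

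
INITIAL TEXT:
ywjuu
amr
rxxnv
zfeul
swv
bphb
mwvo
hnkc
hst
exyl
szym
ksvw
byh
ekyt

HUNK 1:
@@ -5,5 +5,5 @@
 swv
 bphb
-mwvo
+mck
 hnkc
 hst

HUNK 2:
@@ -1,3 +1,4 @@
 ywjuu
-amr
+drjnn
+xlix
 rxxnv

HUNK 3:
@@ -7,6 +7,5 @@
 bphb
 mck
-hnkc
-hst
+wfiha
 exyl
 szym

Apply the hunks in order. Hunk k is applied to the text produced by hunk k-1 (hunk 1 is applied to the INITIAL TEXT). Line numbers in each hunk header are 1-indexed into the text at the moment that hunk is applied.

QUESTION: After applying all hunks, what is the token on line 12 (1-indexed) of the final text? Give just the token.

Hunk 1: at line 5 remove [mwvo] add [mck] -> 14 lines: ywjuu amr rxxnv zfeul swv bphb mck hnkc hst exyl szym ksvw byh ekyt
Hunk 2: at line 1 remove [amr] add [drjnn,xlix] -> 15 lines: ywjuu drjnn xlix rxxnv zfeul swv bphb mck hnkc hst exyl szym ksvw byh ekyt
Hunk 3: at line 7 remove [hnkc,hst] add [wfiha] -> 14 lines: ywjuu drjnn xlix rxxnv zfeul swv bphb mck wfiha exyl szym ksvw byh ekyt
Final line 12: ksvw

Answer: ksvw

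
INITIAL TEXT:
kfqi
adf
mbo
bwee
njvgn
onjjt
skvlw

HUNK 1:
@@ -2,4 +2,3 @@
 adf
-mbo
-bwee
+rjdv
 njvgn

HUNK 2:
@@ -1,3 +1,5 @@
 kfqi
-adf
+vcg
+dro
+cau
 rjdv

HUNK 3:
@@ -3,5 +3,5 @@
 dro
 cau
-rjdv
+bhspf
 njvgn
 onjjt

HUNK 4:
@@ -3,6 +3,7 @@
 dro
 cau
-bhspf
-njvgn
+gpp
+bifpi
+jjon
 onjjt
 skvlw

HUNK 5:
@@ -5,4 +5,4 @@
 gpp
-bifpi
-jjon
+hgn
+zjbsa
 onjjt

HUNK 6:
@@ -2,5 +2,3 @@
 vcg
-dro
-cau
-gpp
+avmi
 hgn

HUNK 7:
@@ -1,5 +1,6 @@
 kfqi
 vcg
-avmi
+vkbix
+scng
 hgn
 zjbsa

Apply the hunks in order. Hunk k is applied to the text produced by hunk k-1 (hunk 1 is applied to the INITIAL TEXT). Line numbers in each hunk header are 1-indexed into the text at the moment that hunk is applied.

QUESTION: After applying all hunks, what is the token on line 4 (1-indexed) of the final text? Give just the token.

Hunk 1: at line 2 remove [mbo,bwee] add [rjdv] -> 6 lines: kfqi adf rjdv njvgn onjjt skvlw
Hunk 2: at line 1 remove [adf] add [vcg,dro,cau] -> 8 lines: kfqi vcg dro cau rjdv njvgn onjjt skvlw
Hunk 3: at line 3 remove [rjdv] add [bhspf] -> 8 lines: kfqi vcg dro cau bhspf njvgn onjjt skvlw
Hunk 4: at line 3 remove [bhspf,njvgn] add [gpp,bifpi,jjon] -> 9 lines: kfqi vcg dro cau gpp bifpi jjon onjjt skvlw
Hunk 5: at line 5 remove [bifpi,jjon] add [hgn,zjbsa] -> 9 lines: kfqi vcg dro cau gpp hgn zjbsa onjjt skvlw
Hunk 6: at line 2 remove [dro,cau,gpp] add [avmi] -> 7 lines: kfqi vcg avmi hgn zjbsa onjjt skvlw
Hunk 7: at line 1 remove [avmi] add [vkbix,scng] -> 8 lines: kfqi vcg vkbix scng hgn zjbsa onjjt skvlw
Final line 4: scng

Answer: scng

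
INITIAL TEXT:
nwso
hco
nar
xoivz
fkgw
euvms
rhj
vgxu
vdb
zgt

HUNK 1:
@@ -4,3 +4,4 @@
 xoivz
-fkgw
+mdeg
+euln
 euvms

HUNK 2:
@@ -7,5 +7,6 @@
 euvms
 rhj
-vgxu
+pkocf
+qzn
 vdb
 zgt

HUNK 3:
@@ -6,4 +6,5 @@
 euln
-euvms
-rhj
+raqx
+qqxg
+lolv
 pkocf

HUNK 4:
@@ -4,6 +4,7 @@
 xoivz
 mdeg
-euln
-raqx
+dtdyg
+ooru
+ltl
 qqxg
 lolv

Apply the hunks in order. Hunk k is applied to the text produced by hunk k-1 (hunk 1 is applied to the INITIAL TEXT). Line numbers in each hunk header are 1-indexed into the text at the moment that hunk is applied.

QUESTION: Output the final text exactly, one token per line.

Answer: nwso
hco
nar
xoivz
mdeg
dtdyg
ooru
ltl
qqxg
lolv
pkocf
qzn
vdb
zgt

Derivation:
Hunk 1: at line 4 remove [fkgw] add [mdeg,euln] -> 11 lines: nwso hco nar xoivz mdeg euln euvms rhj vgxu vdb zgt
Hunk 2: at line 7 remove [vgxu] add [pkocf,qzn] -> 12 lines: nwso hco nar xoivz mdeg euln euvms rhj pkocf qzn vdb zgt
Hunk 3: at line 6 remove [euvms,rhj] add [raqx,qqxg,lolv] -> 13 lines: nwso hco nar xoivz mdeg euln raqx qqxg lolv pkocf qzn vdb zgt
Hunk 4: at line 4 remove [euln,raqx] add [dtdyg,ooru,ltl] -> 14 lines: nwso hco nar xoivz mdeg dtdyg ooru ltl qqxg lolv pkocf qzn vdb zgt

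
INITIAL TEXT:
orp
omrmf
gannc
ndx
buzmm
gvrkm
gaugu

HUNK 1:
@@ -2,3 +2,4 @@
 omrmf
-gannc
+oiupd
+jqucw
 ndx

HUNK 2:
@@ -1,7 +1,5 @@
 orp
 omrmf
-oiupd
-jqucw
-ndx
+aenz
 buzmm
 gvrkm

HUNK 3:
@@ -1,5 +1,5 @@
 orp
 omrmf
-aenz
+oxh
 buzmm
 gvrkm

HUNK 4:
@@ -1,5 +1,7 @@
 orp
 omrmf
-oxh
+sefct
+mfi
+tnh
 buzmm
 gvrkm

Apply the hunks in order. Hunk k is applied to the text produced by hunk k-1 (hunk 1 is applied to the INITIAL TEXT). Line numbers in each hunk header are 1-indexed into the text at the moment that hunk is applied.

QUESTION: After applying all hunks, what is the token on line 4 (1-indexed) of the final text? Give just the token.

Answer: mfi

Derivation:
Hunk 1: at line 2 remove [gannc] add [oiupd,jqucw] -> 8 lines: orp omrmf oiupd jqucw ndx buzmm gvrkm gaugu
Hunk 2: at line 1 remove [oiupd,jqucw,ndx] add [aenz] -> 6 lines: orp omrmf aenz buzmm gvrkm gaugu
Hunk 3: at line 1 remove [aenz] add [oxh] -> 6 lines: orp omrmf oxh buzmm gvrkm gaugu
Hunk 4: at line 1 remove [oxh] add [sefct,mfi,tnh] -> 8 lines: orp omrmf sefct mfi tnh buzmm gvrkm gaugu
Final line 4: mfi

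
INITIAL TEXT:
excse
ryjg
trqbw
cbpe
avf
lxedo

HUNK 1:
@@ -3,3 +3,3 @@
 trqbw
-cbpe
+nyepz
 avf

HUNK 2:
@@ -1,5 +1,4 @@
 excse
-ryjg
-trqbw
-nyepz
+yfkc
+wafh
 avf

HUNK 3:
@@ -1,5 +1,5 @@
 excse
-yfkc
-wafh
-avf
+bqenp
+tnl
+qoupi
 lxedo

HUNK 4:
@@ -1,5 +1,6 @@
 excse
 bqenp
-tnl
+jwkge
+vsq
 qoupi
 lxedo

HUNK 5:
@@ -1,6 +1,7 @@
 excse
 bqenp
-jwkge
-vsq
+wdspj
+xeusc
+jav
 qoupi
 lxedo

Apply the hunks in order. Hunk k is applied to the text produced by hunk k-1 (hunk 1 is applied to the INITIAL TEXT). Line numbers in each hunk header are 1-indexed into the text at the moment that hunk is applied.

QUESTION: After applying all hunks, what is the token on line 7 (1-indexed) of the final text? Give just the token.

Answer: lxedo

Derivation:
Hunk 1: at line 3 remove [cbpe] add [nyepz] -> 6 lines: excse ryjg trqbw nyepz avf lxedo
Hunk 2: at line 1 remove [ryjg,trqbw,nyepz] add [yfkc,wafh] -> 5 lines: excse yfkc wafh avf lxedo
Hunk 3: at line 1 remove [yfkc,wafh,avf] add [bqenp,tnl,qoupi] -> 5 lines: excse bqenp tnl qoupi lxedo
Hunk 4: at line 1 remove [tnl] add [jwkge,vsq] -> 6 lines: excse bqenp jwkge vsq qoupi lxedo
Hunk 5: at line 1 remove [jwkge,vsq] add [wdspj,xeusc,jav] -> 7 lines: excse bqenp wdspj xeusc jav qoupi lxedo
Final line 7: lxedo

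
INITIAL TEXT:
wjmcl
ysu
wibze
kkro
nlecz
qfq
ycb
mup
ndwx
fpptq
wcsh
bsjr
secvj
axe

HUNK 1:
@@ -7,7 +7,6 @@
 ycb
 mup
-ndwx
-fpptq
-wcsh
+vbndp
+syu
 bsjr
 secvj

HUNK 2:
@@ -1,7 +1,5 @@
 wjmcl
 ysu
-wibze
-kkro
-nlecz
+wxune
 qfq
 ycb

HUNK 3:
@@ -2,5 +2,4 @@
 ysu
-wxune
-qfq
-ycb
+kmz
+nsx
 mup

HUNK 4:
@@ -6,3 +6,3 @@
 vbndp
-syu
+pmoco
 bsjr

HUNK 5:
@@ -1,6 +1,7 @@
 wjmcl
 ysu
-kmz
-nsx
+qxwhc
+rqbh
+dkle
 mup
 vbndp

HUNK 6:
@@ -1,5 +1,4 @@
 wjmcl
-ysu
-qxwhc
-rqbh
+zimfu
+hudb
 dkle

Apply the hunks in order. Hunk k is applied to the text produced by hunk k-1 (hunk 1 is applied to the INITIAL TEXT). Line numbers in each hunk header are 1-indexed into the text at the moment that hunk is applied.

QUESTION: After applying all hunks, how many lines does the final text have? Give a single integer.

Hunk 1: at line 7 remove [ndwx,fpptq,wcsh] add [vbndp,syu] -> 13 lines: wjmcl ysu wibze kkro nlecz qfq ycb mup vbndp syu bsjr secvj axe
Hunk 2: at line 1 remove [wibze,kkro,nlecz] add [wxune] -> 11 lines: wjmcl ysu wxune qfq ycb mup vbndp syu bsjr secvj axe
Hunk 3: at line 2 remove [wxune,qfq,ycb] add [kmz,nsx] -> 10 lines: wjmcl ysu kmz nsx mup vbndp syu bsjr secvj axe
Hunk 4: at line 6 remove [syu] add [pmoco] -> 10 lines: wjmcl ysu kmz nsx mup vbndp pmoco bsjr secvj axe
Hunk 5: at line 1 remove [kmz,nsx] add [qxwhc,rqbh,dkle] -> 11 lines: wjmcl ysu qxwhc rqbh dkle mup vbndp pmoco bsjr secvj axe
Hunk 6: at line 1 remove [ysu,qxwhc,rqbh] add [zimfu,hudb] -> 10 lines: wjmcl zimfu hudb dkle mup vbndp pmoco bsjr secvj axe
Final line count: 10

Answer: 10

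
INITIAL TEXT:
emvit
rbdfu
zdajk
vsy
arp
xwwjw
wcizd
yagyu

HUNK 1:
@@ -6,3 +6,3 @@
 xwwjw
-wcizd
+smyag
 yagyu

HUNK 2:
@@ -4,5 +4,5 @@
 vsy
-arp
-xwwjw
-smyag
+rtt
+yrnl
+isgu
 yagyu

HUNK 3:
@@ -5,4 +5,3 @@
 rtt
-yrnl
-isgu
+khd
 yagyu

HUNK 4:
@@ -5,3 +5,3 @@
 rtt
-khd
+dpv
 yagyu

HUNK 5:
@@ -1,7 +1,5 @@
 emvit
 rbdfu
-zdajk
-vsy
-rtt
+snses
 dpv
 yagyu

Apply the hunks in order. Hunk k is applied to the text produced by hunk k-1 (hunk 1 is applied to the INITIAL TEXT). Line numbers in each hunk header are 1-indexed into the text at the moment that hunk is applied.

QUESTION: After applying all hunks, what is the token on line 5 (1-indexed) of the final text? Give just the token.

Hunk 1: at line 6 remove [wcizd] add [smyag] -> 8 lines: emvit rbdfu zdajk vsy arp xwwjw smyag yagyu
Hunk 2: at line 4 remove [arp,xwwjw,smyag] add [rtt,yrnl,isgu] -> 8 lines: emvit rbdfu zdajk vsy rtt yrnl isgu yagyu
Hunk 3: at line 5 remove [yrnl,isgu] add [khd] -> 7 lines: emvit rbdfu zdajk vsy rtt khd yagyu
Hunk 4: at line 5 remove [khd] add [dpv] -> 7 lines: emvit rbdfu zdajk vsy rtt dpv yagyu
Hunk 5: at line 1 remove [zdajk,vsy,rtt] add [snses] -> 5 lines: emvit rbdfu snses dpv yagyu
Final line 5: yagyu

Answer: yagyu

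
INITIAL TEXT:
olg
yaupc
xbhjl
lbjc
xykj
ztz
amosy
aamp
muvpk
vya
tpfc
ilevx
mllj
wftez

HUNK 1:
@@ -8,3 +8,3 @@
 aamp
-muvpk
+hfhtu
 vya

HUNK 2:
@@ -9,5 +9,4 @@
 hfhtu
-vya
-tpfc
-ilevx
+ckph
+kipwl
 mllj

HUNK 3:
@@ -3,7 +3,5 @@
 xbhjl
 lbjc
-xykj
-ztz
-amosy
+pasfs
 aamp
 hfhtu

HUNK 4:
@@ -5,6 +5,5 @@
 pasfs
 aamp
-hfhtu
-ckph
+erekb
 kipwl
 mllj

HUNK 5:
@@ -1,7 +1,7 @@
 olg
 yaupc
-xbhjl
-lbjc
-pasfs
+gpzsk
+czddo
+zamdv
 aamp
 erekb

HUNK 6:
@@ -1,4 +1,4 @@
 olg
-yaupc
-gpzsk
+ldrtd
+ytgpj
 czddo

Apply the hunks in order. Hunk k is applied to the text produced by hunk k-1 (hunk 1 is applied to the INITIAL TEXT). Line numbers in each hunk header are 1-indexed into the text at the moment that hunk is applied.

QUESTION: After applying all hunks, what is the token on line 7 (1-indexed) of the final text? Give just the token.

Answer: erekb

Derivation:
Hunk 1: at line 8 remove [muvpk] add [hfhtu] -> 14 lines: olg yaupc xbhjl lbjc xykj ztz amosy aamp hfhtu vya tpfc ilevx mllj wftez
Hunk 2: at line 9 remove [vya,tpfc,ilevx] add [ckph,kipwl] -> 13 lines: olg yaupc xbhjl lbjc xykj ztz amosy aamp hfhtu ckph kipwl mllj wftez
Hunk 3: at line 3 remove [xykj,ztz,amosy] add [pasfs] -> 11 lines: olg yaupc xbhjl lbjc pasfs aamp hfhtu ckph kipwl mllj wftez
Hunk 4: at line 5 remove [hfhtu,ckph] add [erekb] -> 10 lines: olg yaupc xbhjl lbjc pasfs aamp erekb kipwl mllj wftez
Hunk 5: at line 1 remove [xbhjl,lbjc,pasfs] add [gpzsk,czddo,zamdv] -> 10 lines: olg yaupc gpzsk czddo zamdv aamp erekb kipwl mllj wftez
Hunk 6: at line 1 remove [yaupc,gpzsk] add [ldrtd,ytgpj] -> 10 lines: olg ldrtd ytgpj czddo zamdv aamp erekb kipwl mllj wftez
Final line 7: erekb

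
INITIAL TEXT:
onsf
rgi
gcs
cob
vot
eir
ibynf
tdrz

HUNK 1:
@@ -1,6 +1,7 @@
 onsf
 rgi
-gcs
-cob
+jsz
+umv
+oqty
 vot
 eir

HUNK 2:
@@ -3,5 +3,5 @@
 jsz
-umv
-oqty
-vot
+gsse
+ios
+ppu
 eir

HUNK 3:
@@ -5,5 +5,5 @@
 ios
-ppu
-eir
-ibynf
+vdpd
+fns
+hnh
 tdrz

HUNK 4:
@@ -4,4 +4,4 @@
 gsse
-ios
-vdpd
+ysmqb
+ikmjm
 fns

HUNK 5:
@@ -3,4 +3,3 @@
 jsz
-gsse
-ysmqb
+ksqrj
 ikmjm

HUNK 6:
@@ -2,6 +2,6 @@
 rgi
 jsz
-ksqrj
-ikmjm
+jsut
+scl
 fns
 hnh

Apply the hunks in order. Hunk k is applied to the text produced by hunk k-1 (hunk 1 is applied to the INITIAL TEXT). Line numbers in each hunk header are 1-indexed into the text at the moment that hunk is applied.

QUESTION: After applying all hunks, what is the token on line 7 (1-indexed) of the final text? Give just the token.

Answer: hnh

Derivation:
Hunk 1: at line 1 remove [gcs,cob] add [jsz,umv,oqty] -> 9 lines: onsf rgi jsz umv oqty vot eir ibynf tdrz
Hunk 2: at line 3 remove [umv,oqty,vot] add [gsse,ios,ppu] -> 9 lines: onsf rgi jsz gsse ios ppu eir ibynf tdrz
Hunk 3: at line 5 remove [ppu,eir,ibynf] add [vdpd,fns,hnh] -> 9 lines: onsf rgi jsz gsse ios vdpd fns hnh tdrz
Hunk 4: at line 4 remove [ios,vdpd] add [ysmqb,ikmjm] -> 9 lines: onsf rgi jsz gsse ysmqb ikmjm fns hnh tdrz
Hunk 5: at line 3 remove [gsse,ysmqb] add [ksqrj] -> 8 lines: onsf rgi jsz ksqrj ikmjm fns hnh tdrz
Hunk 6: at line 2 remove [ksqrj,ikmjm] add [jsut,scl] -> 8 lines: onsf rgi jsz jsut scl fns hnh tdrz
Final line 7: hnh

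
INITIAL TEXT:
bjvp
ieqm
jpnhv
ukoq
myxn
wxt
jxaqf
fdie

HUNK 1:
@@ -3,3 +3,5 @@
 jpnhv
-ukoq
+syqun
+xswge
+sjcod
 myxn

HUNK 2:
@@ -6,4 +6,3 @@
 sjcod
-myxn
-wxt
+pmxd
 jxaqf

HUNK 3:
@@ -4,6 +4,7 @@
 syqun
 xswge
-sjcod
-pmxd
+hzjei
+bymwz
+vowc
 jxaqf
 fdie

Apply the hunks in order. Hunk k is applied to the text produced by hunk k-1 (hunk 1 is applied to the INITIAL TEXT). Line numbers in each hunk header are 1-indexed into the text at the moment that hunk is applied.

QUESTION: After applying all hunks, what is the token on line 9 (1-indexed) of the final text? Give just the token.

Hunk 1: at line 3 remove [ukoq] add [syqun,xswge,sjcod] -> 10 lines: bjvp ieqm jpnhv syqun xswge sjcod myxn wxt jxaqf fdie
Hunk 2: at line 6 remove [myxn,wxt] add [pmxd] -> 9 lines: bjvp ieqm jpnhv syqun xswge sjcod pmxd jxaqf fdie
Hunk 3: at line 4 remove [sjcod,pmxd] add [hzjei,bymwz,vowc] -> 10 lines: bjvp ieqm jpnhv syqun xswge hzjei bymwz vowc jxaqf fdie
Final line 9: jxaqf

Answer: jxaqf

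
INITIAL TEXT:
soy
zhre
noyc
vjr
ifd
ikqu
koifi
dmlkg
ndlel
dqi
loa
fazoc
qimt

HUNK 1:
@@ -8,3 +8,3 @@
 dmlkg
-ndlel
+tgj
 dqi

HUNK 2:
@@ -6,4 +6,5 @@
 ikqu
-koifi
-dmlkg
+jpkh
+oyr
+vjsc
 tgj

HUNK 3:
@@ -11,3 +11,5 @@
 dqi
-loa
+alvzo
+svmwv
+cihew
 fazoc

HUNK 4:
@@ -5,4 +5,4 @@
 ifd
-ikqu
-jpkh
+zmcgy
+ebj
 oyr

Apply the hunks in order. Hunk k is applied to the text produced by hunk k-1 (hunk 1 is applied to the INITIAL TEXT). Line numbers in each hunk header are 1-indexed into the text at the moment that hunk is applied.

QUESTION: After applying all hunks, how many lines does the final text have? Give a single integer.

Hunk 1: at line 8 remove [ndlel] add [tgj] -> 13 lines: soy zhre noyc vjr ifd ikqu koifi dmlkg tgj dqi loa fazoc qimt
Hunk 2: at line 6 remove [koifi,dmlkg] add [jpkh,oyr,vjsc] -> 14 lines: soy zhre noyc vjr ifd ikqu jpkh oyr vjsc tgj dqi loa fazoc qimt
Hunk 3: at line 11 remove [loa] add [alvzo,svmwv,cihew] -> 16 lines: soy zhre noyc vjr ifd ikqu jpkh oyr vjsc tgj dqi alvzo svmwv cihew fazoc qimt
Hunk 4: at line 5 remove [ikqu,jpkh] add [zmcgy,ebj] -> 16 lines: soy zhre noyc vjr ifd zmcgy ebj oyr vjsc tgj dqi alvzo svmwv cihew fazoc qimt
Final line count: 16

Answer: 16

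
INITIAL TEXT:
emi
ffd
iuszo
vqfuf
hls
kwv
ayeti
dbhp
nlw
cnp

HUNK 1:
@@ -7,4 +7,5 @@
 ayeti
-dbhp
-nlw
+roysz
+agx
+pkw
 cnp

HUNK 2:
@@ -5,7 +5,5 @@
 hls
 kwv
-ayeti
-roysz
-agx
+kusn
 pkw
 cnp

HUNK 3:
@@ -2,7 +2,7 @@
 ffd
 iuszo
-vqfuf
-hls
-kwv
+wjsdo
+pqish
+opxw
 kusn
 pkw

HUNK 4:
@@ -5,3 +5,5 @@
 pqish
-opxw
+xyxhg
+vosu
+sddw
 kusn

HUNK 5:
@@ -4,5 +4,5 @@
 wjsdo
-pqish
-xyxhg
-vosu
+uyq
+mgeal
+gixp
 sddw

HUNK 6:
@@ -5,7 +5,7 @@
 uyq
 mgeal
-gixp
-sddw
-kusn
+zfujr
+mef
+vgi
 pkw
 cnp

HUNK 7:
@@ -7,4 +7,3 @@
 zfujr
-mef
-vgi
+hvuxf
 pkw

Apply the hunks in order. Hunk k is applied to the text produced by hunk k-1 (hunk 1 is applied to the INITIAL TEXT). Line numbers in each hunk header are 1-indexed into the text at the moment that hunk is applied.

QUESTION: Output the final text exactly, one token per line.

Hunk 1: at line 7 remove [dbhp,nlw] add [roysz,agx,pkw] -> 11 lines: emi ffd iuszo vqfuf hls kwv ayeti roysz agx pkw cnp
Hunk 2: at line 5 remove [ayeti,roysz,agx] add [kusn] -> 9 lines: emi ffd iuszo vqfuf hls kwv kusn pkw cnp
Hunk 3: at line 2 remove [vqfuf,hls,kwv] add [wjsdo,pqish,opxw] -> 9 lines: emi ffd iuszo wjsdo pqish opxw kusn pkw cnp
Hunk 4: at line 5 remove [opxw] add [xyxhg,vosu,sddw] -> 11 lines: emi ffd iuszo wjsdo pqish xyxhg vosu sddw kusn pkw cnp
Hunk 5: at line 4 remove [pqish,xyxhg,vosu] add [uyq,mgeal,gixp] -> 11 lines: emi ffd iuszo wjsdo uyq mgeal gixp sddw kusn pkw cnp
Hunk 6: at line 5 remove [gixp,sddw,kusn] add [zfujr,mef,vgi] -> 11 lines: emi ffd iuszo wjsdo uyq mgeal zfujr mef vgi pkw cnp
Hunk 7: at line 7 remove [mef,vgi] add [hvuxf] -> 10 lines: emi ffd iuszo wjsdo uyq mgeal zfujr hvuxf pkw cnp

Answer: emi
ffd
iuszo
wjsdo
uyq
mgeal
zfujr
hvuxf
pkw
cnp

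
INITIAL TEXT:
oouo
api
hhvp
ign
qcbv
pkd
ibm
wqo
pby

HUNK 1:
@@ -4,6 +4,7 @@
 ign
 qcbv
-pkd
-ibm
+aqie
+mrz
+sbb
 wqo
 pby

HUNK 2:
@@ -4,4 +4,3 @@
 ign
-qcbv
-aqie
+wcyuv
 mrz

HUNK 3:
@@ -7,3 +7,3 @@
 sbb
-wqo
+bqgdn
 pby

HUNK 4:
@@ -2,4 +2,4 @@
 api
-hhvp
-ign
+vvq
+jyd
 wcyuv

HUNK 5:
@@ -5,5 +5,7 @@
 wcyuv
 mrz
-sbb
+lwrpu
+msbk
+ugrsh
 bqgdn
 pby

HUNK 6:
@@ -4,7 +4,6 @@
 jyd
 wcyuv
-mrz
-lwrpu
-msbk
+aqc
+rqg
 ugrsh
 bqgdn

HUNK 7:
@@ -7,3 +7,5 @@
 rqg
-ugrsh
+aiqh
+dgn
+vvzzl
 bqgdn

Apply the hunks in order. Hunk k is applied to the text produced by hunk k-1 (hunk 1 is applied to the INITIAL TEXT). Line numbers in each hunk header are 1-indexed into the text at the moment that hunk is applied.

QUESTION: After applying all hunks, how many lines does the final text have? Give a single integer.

Answer: 12

Derivation:
Hunk 1: at line 4 remove [pkd,ibm] add [aqie,mrz,sbb] -> 10 lines: oouo api hhvp ign qcbv aqie mrz sbb wqo pby
Hunk 2: at line 4 remove [qcbv,aqie] add [wcyuv] -> 9 lines: oouo api hhvp ign wcyuv mrz sbb wqo pby
Hunk 3: at line 7 remove [wqo] add [bqgdn] -> 9 lines: oouo api hhvp ign wcyuv mrz sbb bqgdn pby
Hunk 4: at line 2 remove [hhvp,ign] add [vvq,jyd] -> 9 lines: oouo api vvq jyd wcyuv mrz sbb bqgdn pby
Hunk 5: at line 5 remove [sbb] add [lwrpu,msbk,ugrsh] -> 11 lines: oouo api vvq jyd wcyuv mrz lwrpu msbk ugrsh bqgdn pby
Hunk 6: at line 4 remove [mrz,lwrpu,msbk] add [aqc,rqg] -> 10 lines: oouo api vvq jyd wcyuv aqc rqg ugrsh bqgdn pby
Hunk 7: at line 7 remove [ugrsh] add [aiqh,dgn,vvzzl] -> 12 lines: oouo api vvq jyd wcyuv aqc rqg aiqh dgn vvzzl bqgdn pby
Final line count: 12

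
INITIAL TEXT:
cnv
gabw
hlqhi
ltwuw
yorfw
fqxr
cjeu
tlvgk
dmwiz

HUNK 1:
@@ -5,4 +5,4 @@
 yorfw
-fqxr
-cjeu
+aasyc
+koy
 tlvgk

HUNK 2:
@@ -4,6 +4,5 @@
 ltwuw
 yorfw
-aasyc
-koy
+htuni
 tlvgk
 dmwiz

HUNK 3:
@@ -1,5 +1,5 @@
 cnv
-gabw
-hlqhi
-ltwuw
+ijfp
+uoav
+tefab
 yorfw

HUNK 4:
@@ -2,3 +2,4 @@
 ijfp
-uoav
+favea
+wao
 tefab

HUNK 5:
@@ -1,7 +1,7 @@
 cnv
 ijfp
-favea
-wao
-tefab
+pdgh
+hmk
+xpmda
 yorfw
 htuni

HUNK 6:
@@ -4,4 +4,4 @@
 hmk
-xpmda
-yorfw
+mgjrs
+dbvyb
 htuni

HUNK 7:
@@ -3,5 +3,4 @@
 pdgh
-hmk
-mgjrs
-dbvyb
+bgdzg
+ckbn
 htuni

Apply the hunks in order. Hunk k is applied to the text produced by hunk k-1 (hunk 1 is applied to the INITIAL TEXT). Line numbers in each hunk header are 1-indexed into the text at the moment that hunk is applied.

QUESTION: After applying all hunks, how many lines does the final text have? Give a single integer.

Hunk 1: at line 5 remove [fqxr,cjeu] add [aasyc,koy] -> 9 lines: cnv gabw hlqhi ltwuw yorfw aasyc koy tlvgk dmwiz
Hunk 2: at line 4 remove [aasyc,koy] add [htuni] -> 8 lines: cnv gabw hlqhi ltwuw yorfw htuni tlvgk dmwiz
Hunk 3: at line 1 remove [gabw,hlqhi,ltwuw] add [ijfp,uoav,tefab] -> 8 lines: cnv ijfp uoav tefab yorfw htuni tlvgk dmwiz
Hunk 4: at line 2 remove [uoav] add [favea,wao] -> 9 lines: cnv ijfp favea wao tefab yorfw htuni tlvgk dmwiz
Hunk 5: at line 1 remove [favea,wao,tefab] add [pdgh,hmk,xpmda] -> 9 lines: cnv ijfp pdgh hmk xpmda yorfw htuni tlvgk dmwiz
Hunk 6: at line 4 remove [xpmda,yorfw] add [mgjrs,dbvyb] -> 9 lines: cnv ijfp pdgh hmk mgjrs dbvyb htuni tlvgk dmwiz
Hunk 7: at line 3 remove [hmk,mgjrs,dbvyb] add [bgdzg,ckbn] -> 8 lines: cnv ijfp pdgh bgdzg ckbn htuni tlvgk dmwiz
Final line count: 8

Answer: 8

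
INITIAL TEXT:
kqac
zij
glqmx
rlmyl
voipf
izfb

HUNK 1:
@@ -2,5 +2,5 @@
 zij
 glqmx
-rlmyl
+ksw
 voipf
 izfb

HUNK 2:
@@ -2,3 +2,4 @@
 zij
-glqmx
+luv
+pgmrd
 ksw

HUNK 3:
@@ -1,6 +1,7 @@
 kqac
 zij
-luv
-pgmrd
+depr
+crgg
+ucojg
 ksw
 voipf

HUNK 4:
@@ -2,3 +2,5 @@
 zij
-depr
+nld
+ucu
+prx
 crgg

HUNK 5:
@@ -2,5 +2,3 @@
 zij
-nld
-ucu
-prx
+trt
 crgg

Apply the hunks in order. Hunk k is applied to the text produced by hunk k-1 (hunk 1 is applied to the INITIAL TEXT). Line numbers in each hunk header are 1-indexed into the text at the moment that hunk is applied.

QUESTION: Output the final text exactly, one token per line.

Answer: kqac
zij
trt
crgg
ucojg
ksw
voipf
izfb

Derivation:
Hunk 1: at line 2 remove [rlmyl] add [ksw] -> 6 lines: kqac zij glqmx ksw voipf izfb
Hunk 2: at line 2 remove [glqmx] add [luv,pgmrd] -> 7 lines: kqac zij luv pgmrd ksw voipf izfb
Hunk 3: at line 1 remove [luv,pgmrd] add [depr,crgg,ucojg] -> 8 lines: kqac zij depr crgg ucojg ksw voipf izfb
Hunk 4: at line 2 remove [depr] add [nld,ucu,prx] -> 10 lines: kqac zij nld ucu prx crgg ucojg ksw voipf izfb
Hunk 5: at line 2 remove [nld,ucu,prx] add [trt] -> 8 lines: kqac zij trt crgg ucojg ksw voipf izfb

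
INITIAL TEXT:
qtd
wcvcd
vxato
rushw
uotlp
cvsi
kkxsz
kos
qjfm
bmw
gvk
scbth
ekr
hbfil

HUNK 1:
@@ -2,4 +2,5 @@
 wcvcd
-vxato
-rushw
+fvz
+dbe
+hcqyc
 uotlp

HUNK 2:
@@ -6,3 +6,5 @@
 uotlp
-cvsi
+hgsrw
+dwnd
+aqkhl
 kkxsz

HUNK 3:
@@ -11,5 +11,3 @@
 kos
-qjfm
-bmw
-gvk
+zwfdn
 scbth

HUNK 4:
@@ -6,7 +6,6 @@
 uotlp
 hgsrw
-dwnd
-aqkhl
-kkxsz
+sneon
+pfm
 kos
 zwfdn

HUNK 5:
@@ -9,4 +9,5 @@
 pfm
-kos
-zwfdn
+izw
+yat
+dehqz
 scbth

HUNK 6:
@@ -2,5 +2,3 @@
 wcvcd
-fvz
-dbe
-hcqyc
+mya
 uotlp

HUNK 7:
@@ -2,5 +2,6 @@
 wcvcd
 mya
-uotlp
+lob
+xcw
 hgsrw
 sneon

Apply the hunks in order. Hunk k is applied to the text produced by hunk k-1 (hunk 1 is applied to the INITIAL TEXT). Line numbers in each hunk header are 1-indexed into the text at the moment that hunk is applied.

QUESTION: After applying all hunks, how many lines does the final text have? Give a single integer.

Answer: 14

Derivation:
Hunk 1: at line 2 remove [vxato,rushw] add [fvz,dbe,hcqyc] -> 15 lines: qtd wcvcd fvz dbe hcqyc uotlp cvsi kkxsz kos qjfm bmw gvk scbth ekr hbfil
Hunk 2: at line 6 remove [cvsi] add [hgsrw,dwnd,aqkhl] -> 17 lines: qtd wcvcd fvz dbe hcqyc uotlp hgsrw dwnd aqkhl kkxsz kos qjfm bmw gvk scbth ekr hbfil
Hunk 3: at line 11 remove [qjfm,bmw,gvk] add [zwfdn] -> 15 lines: qtd wcvcd fvz dbe hcqyc uotlp hgsrw dwnd aqkhl kkxsz kos zwfdn scbth ekr hbfil
Hunk 4: at line 6 remove [dwnd,aqkhl,kkxsz] add [sneon,pfm] -> 14 lines: qtd wcvcd fvz dbe hcqyc uotlp hgsrw sneon pfm kos zwfdn scbth ekr hbfil
Hunk 5: at line 9 remove [kos,zwfdn] add [izw,yat,dehqz] -> 15 lines: qtd wcvcd fvz dbe hcqyc uotlp hgsrw sneon pfm izw yat dehqz scbth ekr hbfil
Hunk 6: at line 2 remove [fvz,dbe,hcqyc] add [mya] -> 13 lines: qtd wcvcd mya uotlp hgsrw sneon pfm izw yat dehqz scbth ekr hbfil
Hunk 7: at line 2 remove [uotlp] add [lob,xcw] -> 14 lines: qtd wcvcd mya lob xcw hgsrw sneon pfm izw yat dehqz scbth ekr hbfil
Final line count: 14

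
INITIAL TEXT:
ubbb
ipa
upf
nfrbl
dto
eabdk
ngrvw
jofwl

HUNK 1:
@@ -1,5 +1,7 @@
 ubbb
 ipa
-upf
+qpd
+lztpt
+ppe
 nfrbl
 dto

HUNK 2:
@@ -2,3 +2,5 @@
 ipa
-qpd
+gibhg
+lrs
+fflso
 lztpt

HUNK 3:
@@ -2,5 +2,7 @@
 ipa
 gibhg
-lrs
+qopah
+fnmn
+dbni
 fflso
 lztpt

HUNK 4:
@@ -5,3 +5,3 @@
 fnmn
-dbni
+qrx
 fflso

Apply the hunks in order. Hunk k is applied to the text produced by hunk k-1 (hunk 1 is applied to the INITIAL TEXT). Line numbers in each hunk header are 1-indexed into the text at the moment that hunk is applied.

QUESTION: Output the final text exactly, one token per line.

Hunk 1: at line 1 remove [upf] add [qpd,lztpt,ppe] -> 10 lines: ubbb ipa qpd lztpt ppe nfrbl dto eabdk ngrvw jofwl
Hunk 2: at line 2 remove [qpd] add [gibhg,lrs,fflso] -> 12 lines: ubbb ipa gibhg lrs fflso lztpt ppe nfrbl dto eabdk ngrvw jofwl
Hunk 3: at line 2 remove [lrs] add [qopah,fnmn,dbni] -> 14 lines: ubbb ipa gibhg qopah fnmn dbni fflso lztpt ppe nfrbl dto eabdk ngrvw jofwl
Hunk 4: at line 5 remove [dbni] add [qrx] -> 14 lines: ubbb ipa gibhg qopah fnmn qrx fflso lztpt ppe nfrbl dto eabdk ngrvw jofwl

Answer: ubbb
ipa
gibhg
qopah
fnmn
qrx
fflso
lztpt
ppe
nfrbl
dto
eabdk
ngrvw
jofwl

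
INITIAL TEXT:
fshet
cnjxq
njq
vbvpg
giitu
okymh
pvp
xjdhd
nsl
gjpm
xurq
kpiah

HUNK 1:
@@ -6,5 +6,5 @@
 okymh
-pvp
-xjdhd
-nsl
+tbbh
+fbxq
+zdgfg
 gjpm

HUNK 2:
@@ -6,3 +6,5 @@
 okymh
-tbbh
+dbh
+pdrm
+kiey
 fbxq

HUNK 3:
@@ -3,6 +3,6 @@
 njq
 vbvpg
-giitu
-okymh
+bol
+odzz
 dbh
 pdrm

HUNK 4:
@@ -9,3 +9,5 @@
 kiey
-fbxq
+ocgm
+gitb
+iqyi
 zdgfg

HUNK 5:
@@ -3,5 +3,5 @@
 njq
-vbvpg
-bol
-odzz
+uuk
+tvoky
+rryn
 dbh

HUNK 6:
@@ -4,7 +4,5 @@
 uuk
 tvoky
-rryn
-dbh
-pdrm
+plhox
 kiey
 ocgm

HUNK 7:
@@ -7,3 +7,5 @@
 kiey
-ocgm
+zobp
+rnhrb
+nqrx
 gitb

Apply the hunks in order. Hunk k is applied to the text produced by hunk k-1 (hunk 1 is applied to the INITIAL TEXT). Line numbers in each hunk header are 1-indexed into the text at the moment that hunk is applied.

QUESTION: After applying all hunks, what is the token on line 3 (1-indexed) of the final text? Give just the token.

Answer: njq

Derivation:
Hunk 1: at line 6 remove [pvp,xjdhd,nsl] add [tbbh,fbxq,zdgfg] -> 12 lines: fshet cnjxq njq vbvpg giitu okymh tbbh fbxq zdgfg gjpm xurq kpiah
Hunk 2: at line 6 remove [tbbh] add [dbh,pdrm,kiey] -> 14 lines: fshet cnjxq njq vbvpg giitu okymh dbh pdrm kiey fbxq zdgfg gjpm xurq kpiah
Hunk 3: at line 3 remove [giitu,okymh] add [bol,odzz] -> 14 lines: fshet cnjxq njq vbvpg bol odzz dbh pdrm kiey fbxq zdgfg gjpm xurq kpiah
Hunk 4: at line 9 remove [fbxq] add [ocgm,gitb,iqyi] -> 16 lines: fshet cnjxq njq vbvpg bol odzz dbh pdrm kiey ocgm gitb iqyi zdgfg gjpm xurq kpiah
Hunk 5: at line 3 remove [vbvpg,bol,odzz] add [uuk,tvoky,rryn] -> 16 lines: fshet cnjxq njq uuk tvoky rryn dbh pdrm kiey ocgm gitb iqyi zdgfg gjpm xurq kpiah
Hunk 6: at line 4 remove [rryn,dbh,pdrm] add [plhox] -> 14 lines: fshet cnjxq njq uuk tvoky plhox kiey ocgm gitb iqyi zdgfg gjpm xurq kpiah
Hunk 7: at line 7 remove [ocgm] add [zobp,rnhrb,nqrx] -> 16 lines: fshet cnjxq njq uuk tvoky plhox kiey zobp rnhrb nqrx gitb iqyi zdgfg gjpm xurq kpiah
Final line 3: njq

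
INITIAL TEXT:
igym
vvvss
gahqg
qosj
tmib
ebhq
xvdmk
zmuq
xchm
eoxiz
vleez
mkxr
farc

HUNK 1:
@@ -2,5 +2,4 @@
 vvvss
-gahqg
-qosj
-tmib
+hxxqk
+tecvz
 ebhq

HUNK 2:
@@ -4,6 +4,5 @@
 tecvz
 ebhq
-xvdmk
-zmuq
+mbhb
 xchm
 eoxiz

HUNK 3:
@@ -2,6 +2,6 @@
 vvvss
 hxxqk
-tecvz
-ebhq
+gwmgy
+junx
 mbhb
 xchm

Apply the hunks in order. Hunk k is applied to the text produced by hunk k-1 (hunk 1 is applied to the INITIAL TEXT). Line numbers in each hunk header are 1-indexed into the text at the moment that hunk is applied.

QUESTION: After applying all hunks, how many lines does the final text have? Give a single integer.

Hunk 1: at line 2 remove [gahqg,qosj,tmib] add [hxxqk,tecvz] -> 12 lines: igym vvvss hxxqk tecvz ebhq xvdmk zmuq xchm eoxiz vleez mkxr farc
Hunk 2: at line 4 remove [xvdmk,zmuq] add [mbhb] -> 11 lines: igym vvvss hxxqk tecvz ebhq mbhb xchm eoxiz vleez mkxr farc
Hunk 3: at line 2 remove [tecvz,ebhq] add [gwmgy,junx] -> 11 lines: igym vvvss hxxqk gwmgy junx mbhb xchm eoxiz vleez mkxr farc
Final line count: 11

Answer: 11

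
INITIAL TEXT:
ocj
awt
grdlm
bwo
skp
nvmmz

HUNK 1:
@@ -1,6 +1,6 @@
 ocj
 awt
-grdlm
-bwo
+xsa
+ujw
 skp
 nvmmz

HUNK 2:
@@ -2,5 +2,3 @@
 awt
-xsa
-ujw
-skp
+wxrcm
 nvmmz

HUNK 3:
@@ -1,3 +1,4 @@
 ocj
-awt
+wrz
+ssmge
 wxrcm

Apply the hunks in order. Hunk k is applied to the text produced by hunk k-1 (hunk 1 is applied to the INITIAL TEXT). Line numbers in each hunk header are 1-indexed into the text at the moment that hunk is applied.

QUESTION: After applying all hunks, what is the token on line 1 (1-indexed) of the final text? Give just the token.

Answer: ocj

Derivation:
Hunk 1: at line 1 remove [grdlm,bwo] add [xsa,ujw] -> 6 lines: ocj awt xsa ujw skp nvmmz
Hunk 2: at line 2 remove [xsa,ujw,skp] add [wxrcm] -> 4 lines: ocj awt wxrcm nvmmz
Hunk 3: at line 1 remove [awt] add [wrz,ssmge] -> 5 lines: ocj wrz ssmge wxrcm nvmmz
Final line 1: ocj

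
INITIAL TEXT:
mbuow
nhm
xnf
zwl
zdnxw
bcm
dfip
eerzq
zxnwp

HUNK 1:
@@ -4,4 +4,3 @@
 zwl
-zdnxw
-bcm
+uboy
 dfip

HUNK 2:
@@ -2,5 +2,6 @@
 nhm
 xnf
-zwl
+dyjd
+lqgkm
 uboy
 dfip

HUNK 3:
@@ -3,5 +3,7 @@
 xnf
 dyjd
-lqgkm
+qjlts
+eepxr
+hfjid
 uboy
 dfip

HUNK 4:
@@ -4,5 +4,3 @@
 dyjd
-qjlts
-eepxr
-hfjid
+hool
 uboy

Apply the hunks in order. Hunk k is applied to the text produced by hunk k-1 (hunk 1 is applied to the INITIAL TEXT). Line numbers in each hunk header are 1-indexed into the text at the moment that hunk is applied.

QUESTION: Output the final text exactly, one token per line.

Answer: mbuow
nhm
xnf
dyjd
hool
uboy
dfip
eerzq
zxnwp

Derivation:
Hunk 1: at line 4 remove [zdnxw,bcm] add [uboy] -> 8 lines: mbuow nhm xnf zwl uboy dfip eerzq zxnwp
Hunk 2: at line 2 remove [zwl] add [dyjd,lqgkm] -> 9 lines: mbuow nhm xnf dyjd lqgkm uboy dfip eerzq zxnwp
Hunk 3: at line 3 remove [lqgkm] add [qjlts,eepxr,hfjid] -> 11 lines: mbuow nhm xnf dyjd qjlts eepxr hfjid uboy dfip eerzq zxnwp
Hunk 4: at line 4 remove [qjlts,eepxr,hfjid] add [hool] -> 9 lines: mbuow nhm xnf dyjd hool uboy dfip eerzq zxnwp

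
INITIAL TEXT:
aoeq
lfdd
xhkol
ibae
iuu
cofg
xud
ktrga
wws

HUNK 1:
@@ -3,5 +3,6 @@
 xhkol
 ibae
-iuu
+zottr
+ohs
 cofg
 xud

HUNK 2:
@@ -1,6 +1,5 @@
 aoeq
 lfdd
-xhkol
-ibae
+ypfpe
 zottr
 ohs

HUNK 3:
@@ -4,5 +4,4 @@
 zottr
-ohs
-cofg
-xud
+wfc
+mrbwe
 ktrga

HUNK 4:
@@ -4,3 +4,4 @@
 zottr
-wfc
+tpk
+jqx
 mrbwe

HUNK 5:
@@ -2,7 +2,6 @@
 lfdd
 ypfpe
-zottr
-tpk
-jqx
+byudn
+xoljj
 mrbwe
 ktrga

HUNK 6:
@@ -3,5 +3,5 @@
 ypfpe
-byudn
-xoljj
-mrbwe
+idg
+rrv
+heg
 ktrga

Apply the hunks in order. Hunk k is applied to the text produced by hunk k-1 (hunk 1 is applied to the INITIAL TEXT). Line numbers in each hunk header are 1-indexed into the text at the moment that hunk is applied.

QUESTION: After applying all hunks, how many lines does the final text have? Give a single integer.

Answer: 8

Derivation:
Hunk 1: at line 3 remove [iuu] add [zottr,ohs] -> 10 lines: aoeq lfdd xhkol ibae zottr ohs cofg xud ktrga wws
Hunk 2: at line 1 remove [xhkol,ibae] add [ypfpe] -> 9 lines: aoeq lfdd ypfpe zottr ohs cofg xud ktrga wws
Hunk 3: at line 4 remove [ohs,cofg,xud] add [wfc,mrbwe] -> 8 lines: aoeq lfdd ypfpe zottr wfc mrbwe ktrga wws
Hunk 4: at line 4 remove [wfc] add [tpk,jqx] -> 9 lines: aoeq lfdd ypfpe zottr tpk jqx mrbwe ktrga wws
Hunk 5: at line 2 remove [zottr,tpk,jqx] add [byudn,xoljj] -> 8 lines: aoeq lfdd ypfpe byudn xoljj mrbwe ktrga wws
Hunk 6: at line 3 remove [byudn,xoljj,mrbwe] add [idg,rrv,heg] -> 8 lines: aoeq lfdd ypfpe idg rrv heg ktrga wws
Final line count: 8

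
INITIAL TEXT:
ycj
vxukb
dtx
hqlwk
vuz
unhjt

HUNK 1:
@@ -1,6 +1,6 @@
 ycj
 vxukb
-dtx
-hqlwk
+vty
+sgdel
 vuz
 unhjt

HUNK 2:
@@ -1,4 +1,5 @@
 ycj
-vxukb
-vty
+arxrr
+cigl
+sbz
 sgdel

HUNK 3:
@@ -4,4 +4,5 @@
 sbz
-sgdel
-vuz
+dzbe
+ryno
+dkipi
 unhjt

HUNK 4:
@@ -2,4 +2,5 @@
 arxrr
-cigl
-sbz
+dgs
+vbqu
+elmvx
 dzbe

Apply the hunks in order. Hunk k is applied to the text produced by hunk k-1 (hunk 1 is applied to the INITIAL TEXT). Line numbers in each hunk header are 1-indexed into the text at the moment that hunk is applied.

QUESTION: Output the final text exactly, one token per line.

Hunk 1: at line 1 remove [dtx,hqlwk] add [vty,sgdel] -> 6 lines: ycj vxukb vty sgdel vuz unhjt
Hunk 2: at line 1 remove [vxukb,vty] add [arxrr,cigl,sbz] -> 7 lines: ycj arxrr cigl sbz sgdel vuz unhjt
Hunk 3: at line 4 remove [sgdel,vuz] add [dzbe,ryno,dkipi] -> 8 lines: ycj arxrr cigl sbz dzbe ryno dkipi unhjt
Hunk 4: at line 2 remove [cigl,sbz] add [dgs,vbqu,elmvx] -> 9 lines: ycj arxrr dgs vbqu elmvx dzbe ryno dkipi unhjt

Answer: ycj
arxrr
dgs
vbqu
elmvx
dzbe
ryno
dkipi
unhjt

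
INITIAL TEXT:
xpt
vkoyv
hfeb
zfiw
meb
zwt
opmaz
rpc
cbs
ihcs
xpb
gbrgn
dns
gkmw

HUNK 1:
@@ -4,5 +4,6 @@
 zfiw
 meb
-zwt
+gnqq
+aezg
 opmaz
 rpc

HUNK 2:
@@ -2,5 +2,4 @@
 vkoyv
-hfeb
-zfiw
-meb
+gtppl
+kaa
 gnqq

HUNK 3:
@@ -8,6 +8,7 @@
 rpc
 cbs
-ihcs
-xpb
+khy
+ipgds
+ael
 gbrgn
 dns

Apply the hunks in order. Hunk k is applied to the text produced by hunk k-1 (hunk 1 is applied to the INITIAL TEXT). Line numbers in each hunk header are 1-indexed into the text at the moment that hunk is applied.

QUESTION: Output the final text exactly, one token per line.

Hunk 1: at line 4 remove [zwt] add [gnqq,aezg] -> 15 lines: xpt vkoyv hfeb zfiw meb gnqq aezg opmaz rpc cbs ihcs xpb gbrgn dns gkmw
Hunk 2: at line 2 remove [hfeb,zfiw,meb] add [gtppl,kaa] -> 14 lines: xpt vkoyv gtppl kaa gnqq aezg opmaz rpc cbs ihcs xpb gbrgn dns gkmw
Hunk 3: at line 8 remove [ihcs,xpb] add [khy,ipgds,ael] -> 15 lines: xpt vkoyv gtppl kaa gnqq aezg opmaz rpc cbs khy ipgds ael gbrgn dns gkmw

Answer: xpt
vkoyv
gtppl
kaa
gnqq
aezg
opmaz
rpc
cbs
khy
ipgds
ael
gbrgn
dns
gkmw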